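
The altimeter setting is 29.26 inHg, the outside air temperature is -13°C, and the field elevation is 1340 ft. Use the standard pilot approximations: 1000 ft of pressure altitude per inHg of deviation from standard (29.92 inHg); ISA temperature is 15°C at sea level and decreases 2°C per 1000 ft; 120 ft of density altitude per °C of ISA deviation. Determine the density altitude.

-880 ft

Pressure altitude = 1340 + (29.92 − 29.26) × 1000 = 1340 + (+660) = 2000 ft.
ISA temperature at 2000 ft = 15 − 2 × (2000/1000) = 11°C.
ISA deviation = -13 − 11 = -24°C.
Density altitude = 2000 + 120 × (-24) = -880 ft.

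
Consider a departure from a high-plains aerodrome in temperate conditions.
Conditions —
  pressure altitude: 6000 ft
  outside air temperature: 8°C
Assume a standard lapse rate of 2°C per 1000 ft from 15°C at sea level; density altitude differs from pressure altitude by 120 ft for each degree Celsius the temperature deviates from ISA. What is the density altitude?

ISA temperature at 6000 ft = 15 − 2 × (6000/1000) = 3°C.
ISA deviation = 8 − 3 = +5°C.
Density altitude = 6000 + 120 × (5) = 6000 + (+600) = 6600 ft.

6600 ft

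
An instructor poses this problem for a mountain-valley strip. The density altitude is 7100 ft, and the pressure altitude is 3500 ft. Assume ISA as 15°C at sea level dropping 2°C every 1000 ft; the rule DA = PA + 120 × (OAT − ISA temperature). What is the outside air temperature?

38°C

Density altitude − pressure altitude = 7100 − 3500 = +3600 ft.
At 120 ft/°C that is an ISA deviation of 3600/120 = +30°C.
ISA temperature at 3500 ft = 15 − 2 × (3500/1000) = 8°C.
OAT = ISA + deviation = 8 + (+30) = 38°C.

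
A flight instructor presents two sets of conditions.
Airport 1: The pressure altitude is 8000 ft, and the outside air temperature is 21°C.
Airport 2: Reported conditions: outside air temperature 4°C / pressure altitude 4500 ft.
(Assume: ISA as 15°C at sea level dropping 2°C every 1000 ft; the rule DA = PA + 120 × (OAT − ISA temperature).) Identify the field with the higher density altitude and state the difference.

Airport 1 by 6380 ft

Airport 1: ISA temp = -1°C, deviation +22°C, DA = 8000 + 120 × 22 = 10640 ft.
Airport 2: ISA temp = 6°C, deviation -2°C, DA = 4500 + 120 × (-2) = 4260 ft.
Airport 1 is higher by 10640 − 4260 = 6380 ft.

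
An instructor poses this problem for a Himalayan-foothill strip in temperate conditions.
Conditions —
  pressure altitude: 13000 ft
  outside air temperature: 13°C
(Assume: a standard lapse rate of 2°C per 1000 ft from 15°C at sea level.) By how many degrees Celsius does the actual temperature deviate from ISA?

ISA+24°C

ISA temperature at 13000 ft = 15 − 2 × (13000/1000) = -11°C.
Deviation = OAT − ISA = 13 − (-11) = +24°C.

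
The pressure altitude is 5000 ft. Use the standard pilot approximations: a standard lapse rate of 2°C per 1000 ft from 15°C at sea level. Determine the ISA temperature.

5°C

ISA temperature = 15 − 2 × (5000/1000) = 15 − 10 = 5°C.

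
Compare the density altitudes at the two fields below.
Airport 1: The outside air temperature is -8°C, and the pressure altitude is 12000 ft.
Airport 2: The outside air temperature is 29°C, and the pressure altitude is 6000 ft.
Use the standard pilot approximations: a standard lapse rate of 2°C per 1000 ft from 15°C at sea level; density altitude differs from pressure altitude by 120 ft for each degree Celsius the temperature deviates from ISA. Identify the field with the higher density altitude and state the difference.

Airport 1: ISA temp = -9°C, deviation +1°C, DA = 12000 + 120 × 1 = 12120 ft.
Airport 2: ISA temp = 3°C, deviation +26°C, DA = 6000 + 120 × 26 = 9120 ft.
Airport 1 is higher by 12120 − 9120 = 3000 ft.

Airport 1 by 3000 ft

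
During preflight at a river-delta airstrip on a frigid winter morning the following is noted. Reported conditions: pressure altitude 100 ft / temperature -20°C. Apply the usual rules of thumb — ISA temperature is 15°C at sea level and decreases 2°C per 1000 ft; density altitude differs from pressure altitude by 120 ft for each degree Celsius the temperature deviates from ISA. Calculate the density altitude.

-4076 ft

ISA temperature at 100 ft = 15 − 2 × (100/1000) = 14.8°C.
ISA deviation = -20 − 14.8 = -34.8°C.
Density altitude = 100 + 120 × (-34.8) = 100 + (-4176) = -4076 ft.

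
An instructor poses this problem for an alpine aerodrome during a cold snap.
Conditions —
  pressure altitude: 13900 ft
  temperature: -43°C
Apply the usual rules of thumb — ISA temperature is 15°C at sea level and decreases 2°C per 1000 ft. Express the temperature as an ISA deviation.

ISA-30.2°C

ISA temperature at 13900 ft = 15 − 2 × (13900/1000) = -12.8°C.
Deviation = OAT − ISA = -43 − (-12.8) = -30.2°C.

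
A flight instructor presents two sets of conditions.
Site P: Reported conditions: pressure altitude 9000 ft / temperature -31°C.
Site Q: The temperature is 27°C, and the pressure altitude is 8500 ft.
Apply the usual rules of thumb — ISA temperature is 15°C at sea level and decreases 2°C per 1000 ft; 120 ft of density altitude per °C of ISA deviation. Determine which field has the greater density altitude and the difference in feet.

Site Q by 6340 ft

Site P: ISA temp = -3°C, deviation -28°C, DA = 9000 + 120 × (-28) = 5640 ft.
Site Q: ISA temp = -2°C, deviation +29°C, DA = 8500 + 120 × 29 = 11980 ft.
Site Q is higher by 11980 − 5640 = 6340 ft.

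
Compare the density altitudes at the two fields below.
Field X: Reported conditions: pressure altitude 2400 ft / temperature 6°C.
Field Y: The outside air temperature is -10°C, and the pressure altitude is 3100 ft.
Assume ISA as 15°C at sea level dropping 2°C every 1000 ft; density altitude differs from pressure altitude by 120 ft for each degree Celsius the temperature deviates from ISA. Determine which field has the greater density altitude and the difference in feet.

Field X: ISA temp = 10.2°C, deviation -4.2°C, DA = 2400 + 120 × (-4.2) = 1896 ft.
Field Y: ISA temp = 8.8°C, deviation -18.8°C, DA = 3100 + 120 × (-18.8) = 844 ft.
Field X is higher by 1896 − 844 = 1052 ft.

Field X by 1052 ft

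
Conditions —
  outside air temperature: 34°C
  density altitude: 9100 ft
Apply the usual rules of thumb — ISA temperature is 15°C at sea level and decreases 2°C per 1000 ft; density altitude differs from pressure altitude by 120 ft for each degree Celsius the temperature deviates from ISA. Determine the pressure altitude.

5500 ft

DA = PA + 120 × (OAT − (15 − 2·PA/1000)) = PA + 120·OAT − 1800 + 0.24·PA = 1.24·PA + 120·OAT − 1800.
So 1.24·PA = 9100 − 120 × 34 + 1800 = 6820.
PA = 6820 / 1.24 = 5500 ft.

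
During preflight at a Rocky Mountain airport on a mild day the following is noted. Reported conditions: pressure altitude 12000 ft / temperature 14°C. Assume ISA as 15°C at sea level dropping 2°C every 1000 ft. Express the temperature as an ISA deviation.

ISA+23°C

ISA temperature at 12000 ft = 15 − 2 × (12000/1000) = -9°C.
Deviation = OAT − ISA = 14 − (-9) = +23°C.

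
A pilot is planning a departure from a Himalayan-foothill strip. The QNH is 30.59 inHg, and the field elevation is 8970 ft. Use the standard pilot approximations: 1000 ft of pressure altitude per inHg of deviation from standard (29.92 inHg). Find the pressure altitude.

Pressure correction = (29.92 − 30.59) × 1000 = -670 ft.
Pressure altitude = 8970 + (-670) = 8300 ft.

8300 ft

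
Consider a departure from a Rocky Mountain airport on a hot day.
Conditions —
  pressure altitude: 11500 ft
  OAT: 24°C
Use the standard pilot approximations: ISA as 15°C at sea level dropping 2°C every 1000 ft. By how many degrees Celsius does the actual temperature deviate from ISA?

ISA temperature at 11500 ft = 15 − 2 × (11500/1000) = -8°C.
Deviation = OAT − ISA = 24 − (-8) = +32°C.

ISA+32°C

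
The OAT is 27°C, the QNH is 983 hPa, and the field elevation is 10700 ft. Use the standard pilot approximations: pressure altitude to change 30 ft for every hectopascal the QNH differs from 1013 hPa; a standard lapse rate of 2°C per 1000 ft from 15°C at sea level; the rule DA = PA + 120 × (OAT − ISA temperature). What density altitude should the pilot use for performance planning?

15824 ft

Pressure altitude = 10700 + (1013 − 983) × 30 = 10700 + (+900) = 11600 ft.
ISA temperature at 11600 ft = 15 − 2 × (11600/1000) = -8.2°C.
ISA deviation = 27 − (-8.2) = +35.2°C.
Density altitude = 11600 + 120 × (35.2) = 15824 ft.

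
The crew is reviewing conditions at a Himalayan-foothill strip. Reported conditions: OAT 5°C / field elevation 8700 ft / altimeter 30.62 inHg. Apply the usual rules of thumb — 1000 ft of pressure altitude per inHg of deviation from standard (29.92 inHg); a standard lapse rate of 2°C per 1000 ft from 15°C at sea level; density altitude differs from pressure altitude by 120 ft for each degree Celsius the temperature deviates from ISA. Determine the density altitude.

Pressure altitude = 8700 + (29.92 − 30.62) × 1000 = 8700 + (-700) = 8000 ft.
ISA temperature at 8000 ft = 15 − 2 × (8000/1000) = -1°C.
ISA deviation = 5 − (-1) = +6°C.
Density altitude = 8000 + 120 × (6) = 8720 ft.

8720 ft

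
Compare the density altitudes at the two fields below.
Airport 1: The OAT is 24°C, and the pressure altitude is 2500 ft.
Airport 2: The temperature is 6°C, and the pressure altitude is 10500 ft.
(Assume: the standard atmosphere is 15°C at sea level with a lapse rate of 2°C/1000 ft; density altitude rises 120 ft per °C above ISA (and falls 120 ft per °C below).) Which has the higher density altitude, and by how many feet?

Airport 1: ISA temp = 10°C, deviation +14°C, DA = 2500 + 120 × 14 = 4180 ft.
Airport 2: ISA temp = -6°C, deviation +12°C, DA = 10500 + 120 × 12 = 11940 ft.
Airport 2 is higher by 11940 − 4180 = 7760 ft.

Airport 2 by 7760 ft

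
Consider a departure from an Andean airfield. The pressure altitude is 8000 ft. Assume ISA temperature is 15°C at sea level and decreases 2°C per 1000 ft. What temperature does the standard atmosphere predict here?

ISA temperature = 15 − 2 × (8000/1000) = 15 − 16 = -1°C.

-1°C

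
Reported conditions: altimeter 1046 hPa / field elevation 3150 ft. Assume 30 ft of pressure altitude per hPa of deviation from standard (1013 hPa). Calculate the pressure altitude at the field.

2160 ft

Pressure correction = (1013 − 1046) × 30 = -990 ft.
Pressure altitude = 3150 + (-990) = 2160 ft.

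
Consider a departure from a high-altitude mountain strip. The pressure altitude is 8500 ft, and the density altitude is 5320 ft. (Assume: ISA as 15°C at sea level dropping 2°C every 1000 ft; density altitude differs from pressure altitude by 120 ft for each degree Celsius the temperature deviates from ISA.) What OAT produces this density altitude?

-28.5°C

Density altitude − pressure altitude = 5320 − 8500 = -3180 ft.
At 120 ft/°C that is an ISA deviation of -3180/120 = -26.5°C.
ISA temperature at 8500 ft = 15 − 2 × (8500/1000) = -2°C.
OAT = ISA + deviation = -2 + (-26.5) = -28.5°C.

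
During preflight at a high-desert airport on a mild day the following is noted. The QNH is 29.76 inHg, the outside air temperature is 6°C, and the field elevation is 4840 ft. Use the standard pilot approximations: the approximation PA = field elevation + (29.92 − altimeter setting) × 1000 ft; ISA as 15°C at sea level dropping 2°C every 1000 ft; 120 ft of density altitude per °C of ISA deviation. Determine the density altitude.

Pressure altitude = 4840 + (29.92 − 29.76) × 1000 = 4840 + (+160) = 5000 ft.
ISA temperature at 5000 ft = 15 − 2 × (5000/1000) = 5°C.
ISA deviation = 6 − 5 = +1°C.
Density altitude = 5000 + 120 × (1) = 5120 ft.

5120 ft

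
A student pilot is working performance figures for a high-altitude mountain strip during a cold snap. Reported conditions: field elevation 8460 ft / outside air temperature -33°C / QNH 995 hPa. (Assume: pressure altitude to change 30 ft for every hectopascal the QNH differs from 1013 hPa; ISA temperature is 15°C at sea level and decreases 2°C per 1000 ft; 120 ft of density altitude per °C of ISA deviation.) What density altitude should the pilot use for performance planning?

5400 ft

Pressure altitude = 8460 + (1013 − 995) × 30 = 8460 + (+540) = 9000 ft.
ISA temperature at 9000 ft = 15 − 2 × (9000/1000) = -3°C.
ISA deviation = -33 − (-3) = -30°C.
Density altitude = 9000 + 120 × (-30) = 5400 ft.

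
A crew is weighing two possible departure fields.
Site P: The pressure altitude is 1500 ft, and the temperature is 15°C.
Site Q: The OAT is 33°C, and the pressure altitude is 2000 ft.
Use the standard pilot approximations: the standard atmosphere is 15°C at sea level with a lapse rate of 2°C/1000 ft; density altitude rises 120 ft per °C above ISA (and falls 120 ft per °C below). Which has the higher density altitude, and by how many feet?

Site P: ISA temp = 12°C, deviation +3°C, DA = 1500 + 120 × 3 = 1860 ft.
Site Q: ISA temp = 11°C, deviation +22°C, DA = 2000 + 120 × 22 = 4640 ft.
Site Q is higher by 4640 − 1860 = 2780 ft.

Site Q by 2780 ft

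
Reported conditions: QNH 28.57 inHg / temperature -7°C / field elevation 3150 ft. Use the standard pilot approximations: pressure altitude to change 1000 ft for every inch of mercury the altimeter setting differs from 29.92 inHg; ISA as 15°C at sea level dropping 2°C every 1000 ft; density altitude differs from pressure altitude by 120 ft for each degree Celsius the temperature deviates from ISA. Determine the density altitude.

Pressure altitude = 3150 + (29.92 − 28.57) × 1000 = 3150 + (+1350) = 4500 ft.
ISA temperature at 4500 ft = 15 − 2 × (4500/1000) = 6°C.
ISA deviation = -7 − 6 = -13°C.
Density altitude = 4500 + 120 × (-13) = 2940 ft.

2940 ft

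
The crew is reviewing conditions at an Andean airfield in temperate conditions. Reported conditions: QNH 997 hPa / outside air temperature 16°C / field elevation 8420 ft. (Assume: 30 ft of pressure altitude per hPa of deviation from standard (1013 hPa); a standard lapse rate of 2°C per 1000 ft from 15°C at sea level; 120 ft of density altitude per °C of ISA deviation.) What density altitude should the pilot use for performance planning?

Pressure altitude = 8420 + (1013 − 997) × 30 = 8420 + (+480) = 8900 ft.
ISA temperature at 8900 ft = 15 − 2 × (8900/1000) = -2.8°C.
ISA deviation = 16 − (-2.8) = +18.8°C.
Density altitude = 8900 + 120 × (18.8) = 11156 ft.

11156 ft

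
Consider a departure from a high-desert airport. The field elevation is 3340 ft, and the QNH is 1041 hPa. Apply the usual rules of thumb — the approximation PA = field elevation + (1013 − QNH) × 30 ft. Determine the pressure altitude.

Pressure correction = (1013 − 1041) × 30 = -840 ft.
Pressure altitude = 3340 + (-840) = 2500 ft.

2500 ft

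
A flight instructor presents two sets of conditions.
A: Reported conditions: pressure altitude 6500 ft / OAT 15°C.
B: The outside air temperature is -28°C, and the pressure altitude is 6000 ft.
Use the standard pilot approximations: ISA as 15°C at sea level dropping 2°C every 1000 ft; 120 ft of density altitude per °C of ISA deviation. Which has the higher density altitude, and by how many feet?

A by 5780 ft

A: ISA temp = 2°C, deviation +13°C, DA = 6500 + 120 × 13 = 8060 ft.
B: ISA temp = 3°C, deviation -31°C, DA = 6000 + 120 × (-31) = 2280 ft.
A is higher by 8060 − 2280 = 5780 ft.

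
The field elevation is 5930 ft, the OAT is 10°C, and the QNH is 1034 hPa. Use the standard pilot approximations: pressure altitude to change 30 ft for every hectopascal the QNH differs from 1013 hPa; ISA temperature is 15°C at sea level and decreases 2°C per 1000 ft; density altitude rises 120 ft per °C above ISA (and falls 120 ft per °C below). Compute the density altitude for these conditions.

5972 ft

Pressure altitude = 5930 + (1013 − 1034) × 30 = 5930 + (-630) = 5300 ft.
ISA temperature at 5300 ft = 15 − 2 × (5300/1000) = 4.4°C.
ISA deviation = 10 − 4.4 = +5.6°C.
Density altitude = 5300 + 120 × (5.6) = 5972 ft.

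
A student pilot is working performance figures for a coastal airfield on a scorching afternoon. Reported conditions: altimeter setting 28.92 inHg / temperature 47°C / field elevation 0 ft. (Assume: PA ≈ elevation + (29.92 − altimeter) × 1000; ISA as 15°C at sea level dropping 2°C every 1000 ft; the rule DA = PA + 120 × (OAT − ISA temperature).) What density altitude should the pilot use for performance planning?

5080 ft

Pressure altitude = 0 + (29.92 − 28.92) × 1000 = 0 + (+1000) = 1000 ft.
ISA temperature at 1000 ft = 15 − 2 × (1000/1000) = 13°C.
ISA deviation = 47 − 13 = +34°C.
Density altitude = 1000 + 120 × (34) = 5080 ft.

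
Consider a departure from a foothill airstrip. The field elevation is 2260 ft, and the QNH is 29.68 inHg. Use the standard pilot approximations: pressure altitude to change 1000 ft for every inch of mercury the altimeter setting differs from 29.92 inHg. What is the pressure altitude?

2500 ft

Pressure correction = (29.92 − 29.68) × 1000 = +240 ft.
Pressure altitude = 2260 + (+240) = 2500 ft.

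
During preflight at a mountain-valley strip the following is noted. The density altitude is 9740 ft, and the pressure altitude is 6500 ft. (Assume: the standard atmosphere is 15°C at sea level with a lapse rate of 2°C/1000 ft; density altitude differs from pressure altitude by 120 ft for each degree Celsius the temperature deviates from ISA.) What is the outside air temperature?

Density altitude − pressure altitude = 9740 − 6500 = +3240 ft.
At 120 ft/°C that is an ISA deviation of 3240/120 = +27°C.
ISA temperature at 6500 ft = 15 − 2 × (6500/1000) = 2°C.
OAT = ISA + deviation = 2 + (+27) = 29°C.

29°C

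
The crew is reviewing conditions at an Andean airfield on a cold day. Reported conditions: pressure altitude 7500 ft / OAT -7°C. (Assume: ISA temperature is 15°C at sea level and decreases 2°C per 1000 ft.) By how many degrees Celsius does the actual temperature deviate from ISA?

ISA temperature at 7500 ft = 15 − 2 × (7500/1000) = 0°C.
Deviation = OAT − ISA = -7 − 0 = -7°C.

ISA-7°C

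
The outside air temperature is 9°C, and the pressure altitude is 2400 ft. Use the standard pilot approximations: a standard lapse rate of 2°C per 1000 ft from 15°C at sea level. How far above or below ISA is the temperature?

ISA temperature at 2400 ft = 15 − 2 × (2400/1000) = 10.2°C.
Deviation = OAT − ISA = 9 − 10.2 = -1.2°C.

ISA-1.2°C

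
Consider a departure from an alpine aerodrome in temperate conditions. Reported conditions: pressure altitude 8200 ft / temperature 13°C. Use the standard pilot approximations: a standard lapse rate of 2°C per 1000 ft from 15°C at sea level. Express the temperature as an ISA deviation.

ISA+14.4°C

ISA temperature at 8200 ft = 15 − 2 × (8200/1000) = -1.4°C.
Deviation = OAT − ISA = 13 − (-1.4) = +14.4°C.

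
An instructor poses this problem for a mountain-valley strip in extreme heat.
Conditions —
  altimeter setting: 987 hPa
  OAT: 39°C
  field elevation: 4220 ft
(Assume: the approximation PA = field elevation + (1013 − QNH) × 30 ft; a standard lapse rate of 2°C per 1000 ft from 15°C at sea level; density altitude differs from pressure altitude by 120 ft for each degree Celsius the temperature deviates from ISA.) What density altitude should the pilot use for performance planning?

9080 ft

Pressure altitude = 4220 + (1013 − 987) × 30 = 4220 + (+780) = 5000 ft.
ISA temperature at 5000 ft = 15 − 2 × (5000/1000) = 5°C.
ISA deviation = 39 − 5 = +34°C.
Density altitude = 5000 + 120 × (34) = 9080 ft.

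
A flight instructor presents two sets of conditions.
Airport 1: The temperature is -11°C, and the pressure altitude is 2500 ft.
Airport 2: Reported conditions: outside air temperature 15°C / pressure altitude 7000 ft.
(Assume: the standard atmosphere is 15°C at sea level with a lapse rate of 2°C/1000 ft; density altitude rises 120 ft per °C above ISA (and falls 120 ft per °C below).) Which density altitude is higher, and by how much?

Airport 1: ISA temp = 10°C, deviation -21°C, DA = 2500 + 120 × (-21) = -20 ft.
Airport 2: ISA temp = 1°C, deviation +14°C, DA = 7000 + 120 × 14 = 8680 ft.
Airport 2 is higher by 8680 − (-20) = 8700 ft.

Airport 2 by 8700 ft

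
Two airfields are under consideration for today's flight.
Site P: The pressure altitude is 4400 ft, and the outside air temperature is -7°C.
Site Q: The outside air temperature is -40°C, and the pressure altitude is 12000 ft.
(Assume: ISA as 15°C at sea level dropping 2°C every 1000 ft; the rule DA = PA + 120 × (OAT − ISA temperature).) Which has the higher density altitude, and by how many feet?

Site P: ISA temp = 6.2°C, deviation -13.2°C, DA = 4400 + 120 × (-13.2) = 2816 ft.
Site Q: ISA temp = -9°C, deviation -31°C, DA = 12000 + 120 × (-31) = 8280 ft.
Site Q is higher by 8280 − 2816 = 5464 ft.

Site Q by 5464 ft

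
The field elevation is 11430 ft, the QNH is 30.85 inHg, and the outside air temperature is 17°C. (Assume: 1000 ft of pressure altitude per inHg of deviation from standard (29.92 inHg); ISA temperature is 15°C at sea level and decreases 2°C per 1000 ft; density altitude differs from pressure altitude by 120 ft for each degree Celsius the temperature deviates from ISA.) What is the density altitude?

13260 ft

Pressure altitude = 11430 + (29.92 − 30.85) × 1000 = 11430 + (-930) = 10500 ft.
ISA temperature at 10500 ft = 15 − 2 × (10500/1000) = -6°C.
ISA deviation = 17 − (-6) = +23°C.
Density altitude = 10500 + 120 × (23) = 13260 ft.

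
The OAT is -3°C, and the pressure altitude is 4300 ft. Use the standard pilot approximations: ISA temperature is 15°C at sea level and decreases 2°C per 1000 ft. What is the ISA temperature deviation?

ISA temperature at 4300 ft = 15 − 2 × (4300/1000) = 6.4°C.
Deviation = OAT − ISA = -3 − 6.4 = -9.4°C.

ISA-9.4°C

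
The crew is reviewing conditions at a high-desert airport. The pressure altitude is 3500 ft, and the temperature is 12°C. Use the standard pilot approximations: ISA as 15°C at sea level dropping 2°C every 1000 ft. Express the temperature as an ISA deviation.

ISA temperature at 3500 ft = 15 − 2 × (3500/1000) = 8°C.
Deviation = OAT − ISA = 12 − 8 = +4°C.

ISA+4°C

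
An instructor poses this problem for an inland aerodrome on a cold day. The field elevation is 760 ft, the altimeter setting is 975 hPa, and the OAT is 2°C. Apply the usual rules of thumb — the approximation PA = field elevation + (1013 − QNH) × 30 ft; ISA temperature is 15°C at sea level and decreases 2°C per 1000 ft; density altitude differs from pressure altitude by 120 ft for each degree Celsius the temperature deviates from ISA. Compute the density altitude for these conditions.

Pressure altitude = 760 + (1013 − 975) × 30 = 760 + (+1140) = 1900 ft.
ISA temperature at 1900 ft = 15 − 2 × (1900/1000) = 11.2°C.
ISA deviation = 2 − 11.2 = -9.2°C.
Density altitude = 1900 + 120 × (-9.2) = 796 ft.

796 ft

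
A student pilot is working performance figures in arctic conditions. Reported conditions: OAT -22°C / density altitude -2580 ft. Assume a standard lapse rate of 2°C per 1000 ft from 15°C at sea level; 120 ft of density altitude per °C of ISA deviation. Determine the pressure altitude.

DA = PA + 120 × (OAT − (15 − 2·PA/1000)) = PA + 120·OAT − 1800 + 0.24·PA = 1.24·PA + 120·OAT − 1800.
So 1.24·PA = -2580 − 120 × (-22) + 1800 = 1860.
PA = 1860 / 1.24 = 1500 ft.

1500 ft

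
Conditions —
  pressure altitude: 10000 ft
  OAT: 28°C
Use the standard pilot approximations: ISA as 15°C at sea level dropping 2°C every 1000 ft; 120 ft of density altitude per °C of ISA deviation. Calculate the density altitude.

ISA temperature at 10000 ft = 15 − 2 × (10000/1000) = -5°C.
ISA deviation = 28 − (-5) = +33°C.
Density altitude = 10000 + 120 × (33) = 10000 + (+3960) = 13960 ft.

13960 ft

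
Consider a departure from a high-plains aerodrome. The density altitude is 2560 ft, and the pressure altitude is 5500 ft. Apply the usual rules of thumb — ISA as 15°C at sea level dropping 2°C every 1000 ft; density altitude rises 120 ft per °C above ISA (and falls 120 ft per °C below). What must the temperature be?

Density altitude − pressure altitude = 2560 − 5500 = -2940 ft.
At 120 ft/°C that is an ISA deviation of -2940/120 = -24.5°C.
ISA temperature at 5500 ft = 15 − 2 × (5500/1000) = 4°C.
OAT = ISA + deviation = 4 + (-24.5) = -20.5°C.

-20.5°C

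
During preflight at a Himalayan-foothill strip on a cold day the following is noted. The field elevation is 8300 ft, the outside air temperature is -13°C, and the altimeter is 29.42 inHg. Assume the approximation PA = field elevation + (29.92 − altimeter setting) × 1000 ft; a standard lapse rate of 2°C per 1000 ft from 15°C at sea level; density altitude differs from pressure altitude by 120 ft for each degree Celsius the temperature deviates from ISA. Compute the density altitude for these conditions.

Pressure altitude = 8300 + (29.92 − 29.42) × 1000 = 8300 + (+500) = 8800 ft.
ISA temperature at 8800 ft = 15 − 2 × (8800/1000) = -2.6°C.
ISA deviation = -13 − (-2.6) = -10.4°C.
Density altitude = 8800 + 120 × (-10.4) = 7552 ft.

7552 ft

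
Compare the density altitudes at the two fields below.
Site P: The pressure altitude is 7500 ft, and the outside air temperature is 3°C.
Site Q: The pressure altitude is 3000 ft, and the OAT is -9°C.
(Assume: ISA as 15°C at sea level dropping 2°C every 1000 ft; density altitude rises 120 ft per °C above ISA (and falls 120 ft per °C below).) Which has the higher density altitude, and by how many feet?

Site P by 7020 ft

Site P: ISA temp = 0°C, deviation +3°C, DA = 7500 + 120 × 3 = 7860 ft.
Site Q: ISA temp = 9°C, deviation -18°C, DA = 3000 + 120 × (-18) = 840 ft.
Site P is higher by 7860 − 840 = 7020 ft.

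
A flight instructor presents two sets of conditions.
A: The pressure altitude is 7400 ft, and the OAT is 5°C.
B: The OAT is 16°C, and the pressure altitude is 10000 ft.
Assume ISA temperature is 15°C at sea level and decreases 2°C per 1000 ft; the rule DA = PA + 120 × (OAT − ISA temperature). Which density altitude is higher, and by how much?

A: ISA temp = 0.2°C, deviation +4.8°C, DA = 7400 + 120 × 4.8 = 7976 ft.
B: ISA temp = -5°C, deviation +21°C, DA = 10000 + 120 × 21 = 12520 ft.
B is higher by 12520 − 7976 = 4544 ft.

B by 4544 ft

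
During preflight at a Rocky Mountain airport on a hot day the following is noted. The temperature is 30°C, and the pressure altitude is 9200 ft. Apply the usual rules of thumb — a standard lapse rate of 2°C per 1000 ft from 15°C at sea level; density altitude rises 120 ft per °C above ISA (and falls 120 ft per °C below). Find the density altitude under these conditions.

ISA temperature at 9200 ft = 15 − 2 × (9200/1000) = -3.4°C.
ISA deviation = 30 − (-3.4) = +33.4°C.
Density altitude = 9200 + 120 × (33.4) = 9200 + (+4008) = 13208 ft.

13208 ft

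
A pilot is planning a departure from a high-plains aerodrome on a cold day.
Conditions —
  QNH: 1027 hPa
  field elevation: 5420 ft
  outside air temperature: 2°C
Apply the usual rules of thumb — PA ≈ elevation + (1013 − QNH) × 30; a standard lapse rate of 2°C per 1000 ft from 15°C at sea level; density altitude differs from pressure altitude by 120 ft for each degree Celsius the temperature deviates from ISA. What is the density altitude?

4640 ft

Pressure altitude = 5420 + (1013 − 1027) × 30 = 5420 + (-420) = 5000 ft.
ISA temperature at 5000 ft = 15 − 2 × (5000/1000) = 5°C.
ISA deviation = 2 − 5 = -3°C.
Density altitude = 5000 + 120 × (-3) = 4640 ft.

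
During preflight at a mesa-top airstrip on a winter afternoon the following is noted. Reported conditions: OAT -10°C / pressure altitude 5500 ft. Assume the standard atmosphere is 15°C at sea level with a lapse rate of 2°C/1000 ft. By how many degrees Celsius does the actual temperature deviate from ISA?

ISA-14°C

ISA temperature at 5500 ft = 15 − 2 × (5500/1000) = 4°C.
Deviation = OAT − ISA = -10 − 4 = -14°C.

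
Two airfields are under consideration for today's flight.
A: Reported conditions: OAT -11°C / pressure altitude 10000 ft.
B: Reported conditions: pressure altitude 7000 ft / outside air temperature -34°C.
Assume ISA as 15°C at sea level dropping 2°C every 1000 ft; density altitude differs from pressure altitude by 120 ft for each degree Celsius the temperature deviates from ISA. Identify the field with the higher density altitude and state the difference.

A by 6480 ft

A: ISA temp = -5°C, deviation -6°C, DA = 10000 + 120 × (-6) = 9280 ft.
B: ISA temp = 1°C, deviation -35°C, DA = 7000 + 120 × (-35) = 2800 ft.
A is higher by 9280 − 2800 = 6480 ft.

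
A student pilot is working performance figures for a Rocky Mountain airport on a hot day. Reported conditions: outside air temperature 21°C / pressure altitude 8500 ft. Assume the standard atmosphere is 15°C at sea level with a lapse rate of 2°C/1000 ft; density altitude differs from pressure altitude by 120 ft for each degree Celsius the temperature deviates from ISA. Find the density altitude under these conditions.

ISA temperature at 8500 ft = 15 − 2 × (8500/1000) = -2°C.
ISA deviation = 21 − (-2) = +23°C.
Density altitude = 8500 + 120 × (23) = 8500 + (+2760) = 11260 ft.

11260 ft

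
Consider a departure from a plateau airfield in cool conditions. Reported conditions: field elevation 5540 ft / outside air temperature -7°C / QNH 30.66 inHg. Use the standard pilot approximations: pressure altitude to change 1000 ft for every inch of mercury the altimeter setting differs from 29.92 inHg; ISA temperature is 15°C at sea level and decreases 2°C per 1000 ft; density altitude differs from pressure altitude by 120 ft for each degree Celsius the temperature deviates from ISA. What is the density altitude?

Pressure altitude = 5540 + (29.92 − 30.66) × 1000 = 5540 + (-740) = 4800 ft.
ISA temperature at 4800 ft = 15 − 2 × (4800/1000) = 5.4°C.
ISA deviation = -7 − 5.4 = -12.4°C.
Density altitude = 4800 + 120 × (-12.4) = 3312 ft.

3312 ft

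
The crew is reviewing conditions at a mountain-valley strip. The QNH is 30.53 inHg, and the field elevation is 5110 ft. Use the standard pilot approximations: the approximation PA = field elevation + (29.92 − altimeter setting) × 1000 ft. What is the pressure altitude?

4500 ft

Pressure correction = (29.92 − 30.53) × 1000 = -610 ft.
Pressure altitude = 5110 + (-610) = 4500 ft.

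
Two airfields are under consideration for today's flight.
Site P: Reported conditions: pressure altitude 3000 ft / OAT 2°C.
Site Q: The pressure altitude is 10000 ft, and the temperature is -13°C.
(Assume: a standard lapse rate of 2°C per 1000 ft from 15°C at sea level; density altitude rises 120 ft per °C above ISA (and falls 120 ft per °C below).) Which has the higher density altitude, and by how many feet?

Site Q by 6880 ft

Site P: ISA temp = 9°C, deviation -7°C, DA = 3000 + 120 × (-7) = 2160 ft.
Site Q: ISA temp = -5°C, deviation -8°C, DA = 10000 + 120 × (-8) = 9040 ft.
Site Q is higher by 9040 − 2160 = 6880 ft.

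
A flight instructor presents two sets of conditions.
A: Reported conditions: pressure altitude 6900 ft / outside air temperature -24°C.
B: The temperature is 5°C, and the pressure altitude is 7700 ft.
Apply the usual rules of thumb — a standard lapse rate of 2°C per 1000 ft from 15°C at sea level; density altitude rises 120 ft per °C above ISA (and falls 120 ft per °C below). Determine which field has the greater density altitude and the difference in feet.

A: ISA temp = 1.2°C, deviation -25.2°C, DA = 6900 + 120 × (-25.2) = 3876 ft.
B: ISA temp = -0.4°C, deviation +5.4°C, DA = 7700 + 120 × 5.4 = 8348 ft.
B is higher by 8348 − 3876 = 4472 ft.

B by 4472 ft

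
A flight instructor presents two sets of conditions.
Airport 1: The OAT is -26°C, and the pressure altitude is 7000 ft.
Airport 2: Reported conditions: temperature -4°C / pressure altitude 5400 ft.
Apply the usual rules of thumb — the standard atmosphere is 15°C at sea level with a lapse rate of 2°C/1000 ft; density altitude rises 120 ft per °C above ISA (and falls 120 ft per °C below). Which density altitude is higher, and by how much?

Airport 2 by 656 ft

Airport 1: ISA temp = 1°C, deviation -27°C, DA = 7000 + 120 × (-27) = 3760 ft.
Airport 2: ISA temp = 4.2°C, deviation -8.2°C, DA = 5400 + 120 × (-8.2) = 4416 ft.
Airport 2 is higher by 4416 − 3760 = 656 ft.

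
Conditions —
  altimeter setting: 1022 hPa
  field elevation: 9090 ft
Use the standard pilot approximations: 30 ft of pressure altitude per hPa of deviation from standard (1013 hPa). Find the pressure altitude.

8820 ft

Pressure correction = (1013 − 1022) × 30 = -270 ft.
Pressure altitude = 9090 + (-270) = 8820 ft.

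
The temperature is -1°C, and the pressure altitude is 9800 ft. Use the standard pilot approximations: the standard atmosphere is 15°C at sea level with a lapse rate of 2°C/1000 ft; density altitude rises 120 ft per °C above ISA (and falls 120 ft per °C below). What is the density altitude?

ISA temperature at 9800 ft = 15 − 2 × (9800/1000) = -4.6°C.
ISA deviation = -1 − (-4.6) = +3.6°C.
Density altitude = 9800 + 120 × (3.6) = 9800 + (+432) = 10232 ft.

10232 ft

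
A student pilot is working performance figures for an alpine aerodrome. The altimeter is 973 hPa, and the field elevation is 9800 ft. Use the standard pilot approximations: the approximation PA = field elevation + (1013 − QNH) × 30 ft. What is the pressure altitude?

Pressure correction = (1013 − 973) × 30 = +1200 ft.
Pressure altitude = 9800 + (+1200) = 11000 ft.

11000 ft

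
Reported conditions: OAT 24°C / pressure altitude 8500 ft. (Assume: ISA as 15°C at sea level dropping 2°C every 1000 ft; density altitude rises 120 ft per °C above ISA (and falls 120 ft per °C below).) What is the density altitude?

11620 ft

ISA temperature at 8500 ft = 15 − 2 × (8500/1000) = -2°C.
ISA deviation = 24 − (-2) = +26°C.
Density altitude = 8500 + 120 × (26) = 8500 + (+3120) = 11620 ft.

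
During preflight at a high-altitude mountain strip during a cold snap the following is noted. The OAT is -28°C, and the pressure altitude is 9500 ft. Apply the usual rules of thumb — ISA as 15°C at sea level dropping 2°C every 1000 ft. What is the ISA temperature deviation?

ISA-24°C

ISA temperature at 9500 ft = 15 − 2 × (9500/1000) = -4°C.
Deviation = OAT − ISA = -28 − (-4) = -24°C.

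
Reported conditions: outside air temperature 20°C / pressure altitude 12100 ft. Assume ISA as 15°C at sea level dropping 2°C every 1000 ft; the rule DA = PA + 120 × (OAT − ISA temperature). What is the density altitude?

ISA temperature at 12100 ft = 15 − 2 × (12100/1000) = -9.2°C.
ISA deviation = 20 − (-9.2) = +29.2°C.
Density altitude = 12100 + 120 × (29.2) = 12100 + (+3504) = 15604 ft.

15604 ft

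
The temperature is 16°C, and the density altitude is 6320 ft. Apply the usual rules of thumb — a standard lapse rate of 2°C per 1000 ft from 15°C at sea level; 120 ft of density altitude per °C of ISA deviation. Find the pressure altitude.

DA = PA + 120 × (OAT − (15 − 2·PA/1000)) = PA + 120·OAT − 1800 + 0.24·PA = 1.24·PA + 120·OAT − 1800.
So 1.24·PA = 6320 − 120 × 16 + 1800 = 6200.
PA = 6200 / 1.24 = 5000 ft.

5000 ft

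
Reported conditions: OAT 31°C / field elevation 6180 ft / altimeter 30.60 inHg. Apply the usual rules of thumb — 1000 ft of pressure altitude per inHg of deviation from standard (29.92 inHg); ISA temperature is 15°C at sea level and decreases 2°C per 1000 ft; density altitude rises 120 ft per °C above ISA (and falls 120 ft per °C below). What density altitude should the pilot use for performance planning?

Pressure altitude = 6180 + (29.92 − 30.60) × 1000 = 6180 + (-680) = 5500 ft.
ISA temperature at 5500 ft = 15 − 2 × (5500/1000) = 4°C.
ISA deviation = 31 − 4 = +27°C.
Density altitude = 5500 + 120 × (27) = 8740 ft.

8740 ft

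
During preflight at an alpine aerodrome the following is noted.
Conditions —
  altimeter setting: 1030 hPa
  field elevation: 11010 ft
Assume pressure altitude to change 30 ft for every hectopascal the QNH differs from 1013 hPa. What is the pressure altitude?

Pressure correction = (1013 − 1030) × 30 = -510 ft.
Pressure altitude = 11010 + (-510) = 10500 ft.

10500 ft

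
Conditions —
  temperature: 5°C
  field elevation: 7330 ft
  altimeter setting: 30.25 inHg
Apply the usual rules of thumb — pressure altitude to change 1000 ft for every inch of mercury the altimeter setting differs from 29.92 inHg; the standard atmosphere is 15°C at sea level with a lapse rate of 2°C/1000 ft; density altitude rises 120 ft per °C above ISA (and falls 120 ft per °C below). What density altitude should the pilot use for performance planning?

Pressure altitude = 7330 + (29.92 − 30.25) × 1000 = 7330 + (-330) = 7000 ft.
ISA temperature at 7000 ft = 15 − 2 × (7000/1000) = 1°C.
ISA deviation = 5 − 1 = +4°C.
Density altitude = 7000 + 120 × (4) = 7480 ft.

7480 ft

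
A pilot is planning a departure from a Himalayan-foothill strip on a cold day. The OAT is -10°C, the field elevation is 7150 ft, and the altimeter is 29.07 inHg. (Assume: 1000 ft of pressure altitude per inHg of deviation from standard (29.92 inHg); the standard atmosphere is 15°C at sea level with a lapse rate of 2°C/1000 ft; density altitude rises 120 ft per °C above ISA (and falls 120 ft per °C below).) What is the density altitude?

6920 ft

Pressure altitude = 7150 + (29.92 − 29.07) × 1000 = 7150 + (+850) = 8000 ft.
ISA temperature at 8000 ft = 15 − 2 × (8000/1000) = -1°C.
ISA deviation = -10 − (-1) = -9°C.
Density altitude = 8000 + 120 × (-9) = 6920 ft.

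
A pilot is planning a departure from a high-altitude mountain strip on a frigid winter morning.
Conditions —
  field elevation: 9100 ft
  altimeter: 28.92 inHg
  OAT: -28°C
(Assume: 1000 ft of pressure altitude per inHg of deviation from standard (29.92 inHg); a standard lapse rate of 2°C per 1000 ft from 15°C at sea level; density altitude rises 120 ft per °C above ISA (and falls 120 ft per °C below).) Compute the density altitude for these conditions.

Pressure altitude = 9100 + (29.92 − 28.92) × 1000 = 9100 + (+1000) = 10100 ft.
ISA temperature at 10100 ft = 15 − 2 × (10100/1000) = -5.2°C.
ISA deviation = -28 − (-5.2) = -22.8°C.
Density altitude = 10100 + 120 × (-22.8) = 7364 ft.

7364 ft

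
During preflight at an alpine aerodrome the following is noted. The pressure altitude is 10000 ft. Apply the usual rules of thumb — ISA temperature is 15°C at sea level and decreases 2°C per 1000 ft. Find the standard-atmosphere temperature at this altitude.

-5°C

ISA temperature = 15 − 2 × (10000/1000) = 15 − 20 = -5°C.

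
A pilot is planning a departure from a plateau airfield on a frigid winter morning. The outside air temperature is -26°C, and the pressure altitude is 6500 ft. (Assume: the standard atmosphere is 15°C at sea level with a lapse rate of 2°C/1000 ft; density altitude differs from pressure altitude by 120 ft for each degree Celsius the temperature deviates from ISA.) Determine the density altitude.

3140 ft

ISA temperature at 6500 ft = 15 − 2 × (6500/1000) = 2°C.
ISA deviation = -26 − 2 = -28°C.
Density altitude = 6500 + 120 × (-28) = 6500 + (-3360) = 3140 ft.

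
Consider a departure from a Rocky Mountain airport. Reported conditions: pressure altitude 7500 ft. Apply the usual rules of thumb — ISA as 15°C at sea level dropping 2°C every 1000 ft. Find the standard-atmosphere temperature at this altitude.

0°C

ISA temperature = 15 − 2 × (7500/1000) = 15 − 15 = 0°C.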